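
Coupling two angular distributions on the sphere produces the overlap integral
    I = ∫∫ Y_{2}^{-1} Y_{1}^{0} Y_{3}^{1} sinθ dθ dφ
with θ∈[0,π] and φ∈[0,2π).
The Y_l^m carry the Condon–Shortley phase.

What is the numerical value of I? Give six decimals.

-0.233597

Checks pass: Σm=0; 6 even; l₃=3∈[1,3].
(2·2+1)(2·1+1)(2·3+1) = 105
Δ: 0! 4! 2! / 7! → 1/105
sum: t=0:+1/4 = 1/4
3j²(2 1 3; 0 0 0) = Δ·Π!·Σ² = 3/35  (sign -1)
sum: t=0:+1/6 = 1/6
3j²(2 1 3; -1 0 1) = Δ·Π!·Σ² = 8/105  (sign +1)
combine: 4πI² = 105·3/35·8/105 = 24/35
take √, sign -1: I = -0.23359668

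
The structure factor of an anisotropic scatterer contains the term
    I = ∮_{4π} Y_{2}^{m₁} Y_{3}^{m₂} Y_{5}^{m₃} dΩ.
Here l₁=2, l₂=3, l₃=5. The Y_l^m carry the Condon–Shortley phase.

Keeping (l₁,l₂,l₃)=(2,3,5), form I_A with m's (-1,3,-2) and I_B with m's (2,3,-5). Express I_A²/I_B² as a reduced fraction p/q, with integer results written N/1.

1/30

Shared (l₁,l₂,l₃)=(2,3,5): N and (l;000)² cancel in I_A²/I_B².
A: Δ = 0!·4!·6!/11! = 1/2310; Racah Σ t=0..0: t=0:+1/4320 = 1/4320; ⇒ 3j(2 3 5; -1 3 -2)² = 1/330, sgn -1
B: Δ = 0!·4!·6!/11! = 1/2310; Racah Σ t=0..0: t=0:+1/17280 = 1/17280; ⇒ 3j(2 3 5; 2 3 -5)² = 1/11, sgn +1
I_A²/I_B² = (1/330)/(1/11) = 1/30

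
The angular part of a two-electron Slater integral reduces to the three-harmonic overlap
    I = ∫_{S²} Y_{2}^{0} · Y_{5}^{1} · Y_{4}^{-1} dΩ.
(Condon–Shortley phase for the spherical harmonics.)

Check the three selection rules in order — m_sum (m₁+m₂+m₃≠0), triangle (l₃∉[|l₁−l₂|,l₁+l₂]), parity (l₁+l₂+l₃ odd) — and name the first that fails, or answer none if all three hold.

parity

m₁+m₂+m₃ = 0 + 1 − 1 = 0  ✓
triangle: |2−5|=3 ≤ l₃=4 ≤ 2+5=7  ✓
parity: l₁+l₂+l₃ = 11 is odd  ✗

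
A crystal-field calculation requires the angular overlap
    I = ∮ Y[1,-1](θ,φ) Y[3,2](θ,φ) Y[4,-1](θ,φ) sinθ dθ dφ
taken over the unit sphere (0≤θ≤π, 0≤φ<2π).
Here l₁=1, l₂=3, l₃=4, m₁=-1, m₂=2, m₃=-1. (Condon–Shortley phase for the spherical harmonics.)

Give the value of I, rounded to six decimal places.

-0.106622

Checks pass: Σm=0; 8 even; l₃=4∈[2,4].
(2·1+1)(2·3+1)(2·4+1) = 189
Δ: 0! 2! 6! / 9! → 1/252
sum: t=0:+1/36 = 1/36
3j²(1 3 4; 0 0 0) = Δ·Π!·Σ² = 4/63  (sign +1)
sum: t=0:+1/240 = 1/240
3j²(1 3 4; -1 2 -1) = Δ·Π!·Σ² = 1/84  (sign -1)
combine: 4πI² = 189·4/63·1/84 = 1/7
take √, sign -1: I = -0.10662181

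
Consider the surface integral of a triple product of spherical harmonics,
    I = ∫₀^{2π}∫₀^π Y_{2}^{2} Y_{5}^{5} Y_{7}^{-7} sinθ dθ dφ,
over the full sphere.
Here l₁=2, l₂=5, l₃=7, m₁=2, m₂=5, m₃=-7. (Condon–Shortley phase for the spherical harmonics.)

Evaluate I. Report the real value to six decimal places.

Rules hold: Σm=0, L=14 even, 3≤7≤7.
N = 5·11·15 = 825
Δ = 0!·4!·10!/15! = 1/15015
Racah Σ t=0..0: t=0:+1/57600 = 1/57600
⇒ 3j(2 5 7; 0 0 0)² = 21/715, sgn -1
Racah Σ t=0..0: t=0:+1/87091200 = 1/87091200
⇒ 3j(2 5 7; 2 5 -7)² = 1/15, sgn +1
4πI² = N·(3j₀)²·(3jₘ)² = 21/13
I = -1·√(1.61538/4π) = -0.35853622

-0.358536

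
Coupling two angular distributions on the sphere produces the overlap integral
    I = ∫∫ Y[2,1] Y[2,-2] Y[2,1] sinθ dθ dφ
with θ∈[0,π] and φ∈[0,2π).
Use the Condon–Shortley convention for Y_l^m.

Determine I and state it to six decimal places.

0.220728

m-sum 0 ✓  L=6 even ✓  0≤2≤4 ✓
Π(2lᵢ+1) = 5×5×5 = 125
triangle coeff Δ(2,2,2) = 1/630
Σ_t [0,2]: t=0:+1/8 t=1:−1/1 t=2:+1/8 = -3/4
(3j)²=2/35 [(2 2 2; 0 0 0)], sign=-1
Σ_t [0,0]: t=0:+1/4 = 1/4
(3j)²=3/35 [(2 2 2; 1 -2 1)], sign=-1
⇒ 4πI² = 30/49
I = (+1)√(30/49/(4π)) = 0.22072812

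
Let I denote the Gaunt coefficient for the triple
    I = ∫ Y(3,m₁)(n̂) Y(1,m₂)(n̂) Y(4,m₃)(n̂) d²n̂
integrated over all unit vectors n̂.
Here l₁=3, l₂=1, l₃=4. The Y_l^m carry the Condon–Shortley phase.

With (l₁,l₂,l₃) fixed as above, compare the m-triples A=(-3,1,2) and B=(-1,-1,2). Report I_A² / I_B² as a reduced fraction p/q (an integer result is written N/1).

l's match ⇒ only the (l;m) 3-j factors differ between A and B.
A: triangle coeff Δ(3,1,4) = 1/252; Σ_t [0,0]: t=0:+1/1440 = 1/1440; (3j)²=1/252 [(3 1 4; -3 1 2)], sign=+1
B: triangle coeff Δ(3,1,4) = 1/252; Σ_t [0,0]: t=0:+1/96 = 1/96; (3j)²=5/84 [(3 1 4; -1 -1 2)], sign=+1
I_A²/I_B² = (1/252)/(5/84) = 1/15

1/15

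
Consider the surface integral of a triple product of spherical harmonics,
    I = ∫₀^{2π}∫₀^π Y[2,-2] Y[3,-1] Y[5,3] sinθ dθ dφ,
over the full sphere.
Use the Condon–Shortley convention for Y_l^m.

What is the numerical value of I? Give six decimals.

Checks pass: Σm=0; 10 even; l₃=5∈[1,5].
(2·2+1)(2·3+1)(2·5+1) = 385
Δ: 0! 4! 6! / 11! → 1/2310
sum: t=0:+1/144 = 1/144
3j²(2 3 5; 0 0 0) = Δ·Π!·Σ² = 10/231  (sign -1)
sum: t=0:+1/1152 = 1/1152
3j²(2 3 5; -2 -1 3) = Δ·Π!·Σ² = 1/33  (sign +1)
combine: 4πI² = 385·10/231·1/33 = 50/99
take √, sign -1: I = -0.20047604

-0.200476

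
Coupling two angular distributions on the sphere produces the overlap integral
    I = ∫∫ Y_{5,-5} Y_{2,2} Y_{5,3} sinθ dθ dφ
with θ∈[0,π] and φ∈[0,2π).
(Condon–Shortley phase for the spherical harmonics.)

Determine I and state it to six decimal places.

0.088588

m-sum 0 ✓  L=12 even ✓  3≤5≤7 ✓
Π(2lᵢ+1) = 11×5×11 = 605
triangle coeff Δ(5,2,5) = 1/38610
Σ_t [0,2]: t=0:+1/2880 t=1:−1/576 t=2:+1/2880 = -1/960
(3j)²=10/429 [(5 2 5; 0 0 0)], sign=+1
Σ_t [2,2]: t=2:+1/161280 = 1/161280
(3j)²=1/143 [(5 2 5; -5 2 3)], sign=+1
⇒ 4πI² = 50/507
I = (+1)√(50/507/(4π)) = 0.08858824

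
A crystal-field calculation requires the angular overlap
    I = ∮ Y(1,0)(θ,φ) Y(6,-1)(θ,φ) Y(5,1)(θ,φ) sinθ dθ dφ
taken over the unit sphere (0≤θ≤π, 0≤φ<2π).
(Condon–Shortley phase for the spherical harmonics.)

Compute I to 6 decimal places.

Rules hold: Σm=0, L=12 even, 5≤5≤7.
N = 3·13·11 = 429
Δ = 2!·0!·10!/13! = 1/858
Racah Σ t=1..1: t=1:−1/14400 = -1/14400
⇒ 3j(1 6 5; 0 0 0)² = 6/143, sgn +1
Racah Σ t=1..1: t=1:−1/17280 = -1/17280
⇒ 3j(1 6 5; 0 -1 1)² = 35/858, sgn -1
4πI² = N·(3j₀)²·(3jₘ)² = 105/143
I = -1·√(0.734266/4π) = -0.24172507

-0.241725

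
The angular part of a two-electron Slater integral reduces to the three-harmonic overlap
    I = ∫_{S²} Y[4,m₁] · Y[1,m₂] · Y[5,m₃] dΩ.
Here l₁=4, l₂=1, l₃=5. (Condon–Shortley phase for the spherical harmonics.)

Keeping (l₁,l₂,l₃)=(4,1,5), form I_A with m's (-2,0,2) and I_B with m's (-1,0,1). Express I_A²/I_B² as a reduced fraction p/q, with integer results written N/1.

l's match ⇒ only the (l;m) 3-j factors differ between A and B.
A: triangle coeff Δ(4,1,5) = 1/495; Σ_t [0,0]: t=0:+1/1440 = 1/1440; (3j)²=7/165 [(4 1 5; -2 0 2)], sign=-1
B: triangle coeff Δ(4,1,5) = 1/495; Σ_t [0,0]: t=0:+1/720 = 1/720; (3j)²=8/165 [(4 1 5; -1 0 1)], sign=+1
I_A²/I_B² = (7/165)/(8/165) = 7/8

7/8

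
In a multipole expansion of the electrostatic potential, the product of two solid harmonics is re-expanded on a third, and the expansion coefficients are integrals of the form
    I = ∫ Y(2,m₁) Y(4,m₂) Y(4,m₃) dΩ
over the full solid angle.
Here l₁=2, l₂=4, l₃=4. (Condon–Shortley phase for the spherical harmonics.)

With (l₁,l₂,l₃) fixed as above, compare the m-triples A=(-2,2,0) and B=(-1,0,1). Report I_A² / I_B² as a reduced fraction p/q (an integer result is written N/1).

18/1

Same 2,4,4: normalisation and zero-m 3j drop out of the ratio.
A: Δ: 2! 2! 6! / 11! → 1/13860; sum: t=2:+1/192 = 1/192; 3j²(2 4 4; -2 2 0) = Δ·Π!·Σ² = 3/77  (sign +1)
B: Δ: 2! 2! 6! / 11! → 1/13860; sum: t=1:−1/72 t=2:+1/96 = -1/288; 3j²(2 4 4; -1 0 1) = Δ·Π!·Σ² = 1/462  (sign +1)
I_A²/I_B² = (3/77)/(1/462) = 18/1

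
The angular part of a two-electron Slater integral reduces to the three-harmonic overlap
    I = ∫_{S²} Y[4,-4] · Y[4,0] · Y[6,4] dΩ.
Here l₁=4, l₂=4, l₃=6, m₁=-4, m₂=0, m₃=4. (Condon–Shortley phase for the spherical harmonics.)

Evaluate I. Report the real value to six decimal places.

Rules hold: Σm=0, L=14 even, 0≤6≤8.
N = 9·9·13 = 1053
Δ = 2!·6!·6!/15! = 1/1261260
Racah Σ t=0..2: t=0:+1/4608 t=1:−1/1296 t=2:+1/4608 = -7/20736
⇒ 3j(4 4 6; 0 0 0)² = 20/1287, sgn -1
Racah Σ t=2..2: t=2:+1/69120 = 1/69120
⇒ 3j(4 4 6; -4 0 4)² = 4/143, sgn +1
4πI² = N·(3j₀)²·(3jₘ)² = 720/1573
I = -1·√(0.457724/4π) = -0.19085211

-0.190852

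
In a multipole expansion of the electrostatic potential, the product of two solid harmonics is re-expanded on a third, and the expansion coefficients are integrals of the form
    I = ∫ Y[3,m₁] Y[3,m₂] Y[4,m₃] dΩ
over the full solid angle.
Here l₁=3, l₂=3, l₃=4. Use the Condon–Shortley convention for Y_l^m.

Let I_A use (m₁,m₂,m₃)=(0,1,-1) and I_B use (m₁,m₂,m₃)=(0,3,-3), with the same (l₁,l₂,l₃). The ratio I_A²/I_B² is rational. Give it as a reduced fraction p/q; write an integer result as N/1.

5/21

Same 3,3,4: normalisation and zero-m 3j drop out of the ratio.
A: Δ: 2! 4! 4! / 11! → 1/34650; sum: t=0:+1/288 t=1:−1/24 t=2:+1/48 = -5/288; 3j²(3 3 4; 0 1 -1) = Δ·Π!·Σ² = 5/462  (sign +1)
B: Δ: 2! 4! 4! / 11! → 1/34650; sum: t=2:+1/288 = 1/288; 3j²(3 3 4; 0 3 -3) = Δ·Π!·Σ² = 1/22  (sign -1)
I_A²/I_B² = (5/462)/(1/22) = 5/21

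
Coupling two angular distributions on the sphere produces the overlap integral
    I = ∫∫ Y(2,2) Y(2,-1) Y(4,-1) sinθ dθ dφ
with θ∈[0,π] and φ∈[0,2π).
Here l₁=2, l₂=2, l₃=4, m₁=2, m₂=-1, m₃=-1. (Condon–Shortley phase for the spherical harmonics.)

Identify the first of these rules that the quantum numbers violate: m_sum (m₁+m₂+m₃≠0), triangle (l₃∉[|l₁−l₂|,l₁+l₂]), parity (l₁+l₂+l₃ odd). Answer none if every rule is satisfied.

m₁+m₂+m₃ = 2 − 1 − 1 = 0  ✓
triangle: |2−2|=0 ≤ l₃=4 ≤ 2+2=4  ✓
parity: l₁+l₂+l₃ = 8 is even  ✓

none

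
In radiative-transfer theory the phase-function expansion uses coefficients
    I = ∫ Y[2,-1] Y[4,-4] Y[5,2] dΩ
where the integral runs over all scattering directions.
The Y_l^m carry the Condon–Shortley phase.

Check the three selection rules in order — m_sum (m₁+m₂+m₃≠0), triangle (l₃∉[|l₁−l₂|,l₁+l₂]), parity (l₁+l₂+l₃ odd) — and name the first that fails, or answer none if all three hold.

m₁+m₂+m₃ = -1 − 4 + 2 = -3  ✗
triangle: |2−4|=2 ≤ l₃=5 ≤ 2+4=6
parity: l₁+l₂+l₃ = 11 is odd

m_sum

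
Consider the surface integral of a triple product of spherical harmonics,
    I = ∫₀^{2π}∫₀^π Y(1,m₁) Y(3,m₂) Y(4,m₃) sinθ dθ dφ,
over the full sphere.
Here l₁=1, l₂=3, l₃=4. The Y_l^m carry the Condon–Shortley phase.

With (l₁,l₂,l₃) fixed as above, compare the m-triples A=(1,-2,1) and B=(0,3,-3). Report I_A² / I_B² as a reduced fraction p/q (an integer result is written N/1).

3/7

Shared (l₁,l₂,l₃)=(1,3,4): N and (l;000)² cancel in I_A²/I_B².
A: Δ = 0!·2!·6!/9! = 1/252; Racah Σ t=0..0: t=0:+1/240 = 1/240; ⇒ 3j(1 3 4; 1 -2 1)² = 1/84, sgn -1
B: Δ = 0!·2!·6!/9! = 1/252; Racah Σ t=0..0: t=0:+1/720 = 1/720; ⇒ 3j(1 3 4; 0 3 -3)² = 1/36, sgn -1
I_A²/I_B² = (1/84)/(1/36) = 3/7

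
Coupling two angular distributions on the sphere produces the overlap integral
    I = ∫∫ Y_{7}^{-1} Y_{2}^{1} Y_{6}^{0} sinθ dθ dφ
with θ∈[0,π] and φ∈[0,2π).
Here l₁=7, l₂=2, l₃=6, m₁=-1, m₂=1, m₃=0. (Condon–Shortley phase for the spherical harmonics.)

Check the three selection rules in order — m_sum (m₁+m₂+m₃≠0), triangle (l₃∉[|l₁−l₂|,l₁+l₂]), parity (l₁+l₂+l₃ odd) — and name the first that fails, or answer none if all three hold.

parity

m₁+m₂+m₃ = -1 + 1 + 0 = 0  ✓
triangle: |7−2|=5 ≤ l₃=6 ≤ 7+2=9  ✓
parity: l₁+l₂+l₃ = 15 is odd  ✗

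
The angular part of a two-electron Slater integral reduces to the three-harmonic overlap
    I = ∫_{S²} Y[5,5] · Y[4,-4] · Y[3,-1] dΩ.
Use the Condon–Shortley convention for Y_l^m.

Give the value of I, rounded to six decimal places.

Rules hold: Σm=0, L=12 even, 1≤3≤9.
N = 11·9·7 = 693
Δ = 6!·4!·2!/13! = 1/180180
Racah Σ t=2..4: t=2:+1/576 t=3:−1/144 t=4:+1/576 = -1/288
⇒ 3j(5 4 3; 0 0 0)² = 20/1001, sgn +1
Racah Σ t=0..0: t=0:+1/34560 = 1/34560
⇒ 3j(5 4 3; 5 -4 -1)² = 14/429, sgn +1
4πI² = N·(3j₀)²·(3jₘ)² = 840/1859
I = +1·√(0.451856/4π) = 0.18962475

0.189625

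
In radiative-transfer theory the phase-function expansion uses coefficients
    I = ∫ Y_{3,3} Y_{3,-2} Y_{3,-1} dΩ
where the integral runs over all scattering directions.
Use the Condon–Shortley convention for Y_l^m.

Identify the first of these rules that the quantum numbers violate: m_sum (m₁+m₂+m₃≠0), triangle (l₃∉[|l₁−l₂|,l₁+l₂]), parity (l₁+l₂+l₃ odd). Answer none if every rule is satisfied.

azimuthal sum: 3 − 2 − 1 = 0  ✓
0 ≤ 3 ≤ 6 (triangle on l)  ✓
L = 3 + 3 + 3 = 9 (odd)  ✗

parity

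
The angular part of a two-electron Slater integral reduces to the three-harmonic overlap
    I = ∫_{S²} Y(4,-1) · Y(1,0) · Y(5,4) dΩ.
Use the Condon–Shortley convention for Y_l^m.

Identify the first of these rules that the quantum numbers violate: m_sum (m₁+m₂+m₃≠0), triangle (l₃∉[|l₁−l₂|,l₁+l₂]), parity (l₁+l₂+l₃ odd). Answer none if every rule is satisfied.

m_sum

m₁+m₂+m₃ = -1 + 0 + 4 = 3  ✗
triangle: |4−1|=3 ≤ l₃=5 ≤ 4+1=5
parity: l₁+l₂+l₃ = 10 is even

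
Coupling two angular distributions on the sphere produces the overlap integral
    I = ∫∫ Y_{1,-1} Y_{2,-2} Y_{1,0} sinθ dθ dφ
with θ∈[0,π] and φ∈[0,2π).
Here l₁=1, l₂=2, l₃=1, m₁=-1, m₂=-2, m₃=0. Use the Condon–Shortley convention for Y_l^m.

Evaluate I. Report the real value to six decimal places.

0.000000

m-sum = -1 − 2 + 0 = -3 ≠ 0 ⇒ I = 0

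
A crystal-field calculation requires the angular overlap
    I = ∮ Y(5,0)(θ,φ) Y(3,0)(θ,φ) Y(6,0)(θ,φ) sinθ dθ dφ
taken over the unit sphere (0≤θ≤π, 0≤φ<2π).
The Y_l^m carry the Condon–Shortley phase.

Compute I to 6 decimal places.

Rules hold: Σm=0, L=14 even, 2≤6≤8.
N = 11·7·13 = 1001
Δ = 2!·8!·4!/15! = 1/675675
Racah Σ t=0..2: t=0:+1/8640 t=1:−1/2304 t=2:+1/8640 = -7/34560
⇒ 3j(5 3 6; 0 0 0)² = 7/429, sgn -1
(m-triple is (0,0,0) — same symbol as above.)
4πI² = N·(3j₀)²·(3jₘ)² = 343/1287
I = +1·√(0.266511/4π) = 0.14563067

0.145631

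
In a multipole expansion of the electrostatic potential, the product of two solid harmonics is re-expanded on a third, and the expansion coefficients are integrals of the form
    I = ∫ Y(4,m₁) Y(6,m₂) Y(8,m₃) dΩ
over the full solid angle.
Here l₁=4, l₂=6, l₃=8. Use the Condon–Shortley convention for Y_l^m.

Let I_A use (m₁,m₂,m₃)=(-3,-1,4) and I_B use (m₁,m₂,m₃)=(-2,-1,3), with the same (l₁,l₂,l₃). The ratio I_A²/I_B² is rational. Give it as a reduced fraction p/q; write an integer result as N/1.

Shared (l₁,l₂,l₃)=(4,6,8): N and (l;000)² cancel in I_A²/I_B².
A: Δ = 2!·6!·10!/19! = 1/23279256; Racah Σ t=1..2: t=1:−1/12441600 t=2:+1/7257600 = 1/17418240; ⇒ 3j(4 6 8; -3 -1 4)² = 125/25194, sgn +1
B: Δ = 2!·6!·10!/19! = 1/23279256; Racah Σ t=0..2: t=0:+1/20736000 t=1:−1/2073600 t=2:+1/2903040 = -13/145152000; ⇒ 3j(4 6 8; -2 -1 3)² = 13/9044, sgn +1
I_A²/I_B² = (125/25194)/(13/9044) = 1750/507

1750/507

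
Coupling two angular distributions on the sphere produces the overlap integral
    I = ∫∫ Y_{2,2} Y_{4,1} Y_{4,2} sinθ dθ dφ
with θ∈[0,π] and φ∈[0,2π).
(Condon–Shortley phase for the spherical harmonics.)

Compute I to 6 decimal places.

2 + 1 + 2 = 5 ≠ 0: azimuthal integral kills it; I = 0

0.000000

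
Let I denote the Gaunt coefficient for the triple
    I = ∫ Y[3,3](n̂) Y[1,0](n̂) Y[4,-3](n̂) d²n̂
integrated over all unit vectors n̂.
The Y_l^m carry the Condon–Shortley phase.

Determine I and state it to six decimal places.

Checks pass: Σm=0; 8 even; l₃=4∈[2,4].
(2·3+1)(2·1+1)(2·4+1) = 189
Δ: 0! 6! 2! / 9! → 1/252
sum: t=0:+1/36 = 1/36
3j²(3 1 4; 0 0 0) = Δ·Π!·Σ² = 4/63  (sign +1)
sum: t=0:+1/720 = 1/720
3j²(3 1 4; 3 0 -3) = Δ·Π!·Σ² = 1/36  (sign -1)
combine: 4πI² = 189·4/63·1/36 = 1/3
take √, sign -1: I = -0.16286750

-0.162868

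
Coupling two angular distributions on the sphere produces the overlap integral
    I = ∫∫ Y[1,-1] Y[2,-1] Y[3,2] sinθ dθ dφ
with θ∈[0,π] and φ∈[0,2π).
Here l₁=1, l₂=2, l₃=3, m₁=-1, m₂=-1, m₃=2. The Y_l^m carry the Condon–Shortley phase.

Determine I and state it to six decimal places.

m-sum 0 ✓  L=6 even ✓  1≤3≤3 ✓
Π(2lᵢ+1) = 3×5×7 = 105
triangle coeff Δ(1,2,3) = 1/105
Σ_t [0,0]: t=0:+1/4 = 1/4
(3j)²=3/35 [(1 2 3; 0 0 0)], sign=-1
Σ_t [0,0]: t=0:+1/12 = 1/12
(3j)²=2/21 [(1 2 3; -1 -1 2)], sign=-1
⇒ 4πI² = 6/7
I = (+1)√(6/7/(4π)) = 0.26116903

0.261169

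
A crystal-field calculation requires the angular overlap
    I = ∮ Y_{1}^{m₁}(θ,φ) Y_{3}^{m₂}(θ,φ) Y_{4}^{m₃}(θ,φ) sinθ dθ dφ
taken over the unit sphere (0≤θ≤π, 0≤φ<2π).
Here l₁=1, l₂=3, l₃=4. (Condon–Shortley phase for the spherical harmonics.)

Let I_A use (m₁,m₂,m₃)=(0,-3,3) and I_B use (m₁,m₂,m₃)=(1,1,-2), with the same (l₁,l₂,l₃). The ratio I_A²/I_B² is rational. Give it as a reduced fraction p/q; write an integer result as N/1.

7/15

l's match ⇒ only the (l;m) 3-j factors differ between A and B.
A: triangle coeff Δ(1,3,4) = 1/252; Σ_t [0,0]: t=0:+1/720 = 1/720; (3j)²=1/36 [(1 3 4; 0 -3 3)], sign=-1
B: triangle coeff Δ(1,3,4) = 1/252; Σ_t [0,0]: t=0:+1/96 = 1/96; (3j)²=5/84 [(1 3 4; 1 1 -2)], sign=+1
I_A²/I_B² = (1/36)/(5/84) = 7/15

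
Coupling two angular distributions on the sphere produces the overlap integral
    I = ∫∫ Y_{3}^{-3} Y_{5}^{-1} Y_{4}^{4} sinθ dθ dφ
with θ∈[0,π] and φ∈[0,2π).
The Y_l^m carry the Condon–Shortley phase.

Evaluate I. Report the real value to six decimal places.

Checks pass: Σm=0; 12 even; l₃=4∈[2,8].
(2·3+1)(2·5+1)(2·4+1) = 693
Δ: 4! 2! 6! / 13! → 1/180180
sum: t=1:−1/576 t=2:+1/144 t=3:−1/576 = 1/288
3j²(3 5 4; 0 0 0) = Δ·Π!·Σ² = 20/1001  (sign +1)
sum: t=4:+1/34560 = 1/34560
3j²(3 5 4; -3 -1 4) = Δ·Π!·Σ² = 1/429  (sign +1)
combine: 4πI² = 693·20/1001·1/429 = 60/1859
take √, sign +1: I = 0.05067935

0.050679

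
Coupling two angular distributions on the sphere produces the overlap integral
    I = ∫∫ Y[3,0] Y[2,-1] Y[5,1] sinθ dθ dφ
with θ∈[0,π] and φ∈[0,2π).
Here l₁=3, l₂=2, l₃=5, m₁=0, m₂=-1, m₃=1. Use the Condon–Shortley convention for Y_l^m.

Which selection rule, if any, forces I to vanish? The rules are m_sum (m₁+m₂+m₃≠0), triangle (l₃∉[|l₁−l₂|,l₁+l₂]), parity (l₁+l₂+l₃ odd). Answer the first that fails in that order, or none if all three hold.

none

azimuthal sum: 0 − 1 + 1 = 0  ✓
1 ≤ 5 ≤ 5 (triangle on l)  ✓
L = 3 + 2 + 5 = 10 (even)  ✓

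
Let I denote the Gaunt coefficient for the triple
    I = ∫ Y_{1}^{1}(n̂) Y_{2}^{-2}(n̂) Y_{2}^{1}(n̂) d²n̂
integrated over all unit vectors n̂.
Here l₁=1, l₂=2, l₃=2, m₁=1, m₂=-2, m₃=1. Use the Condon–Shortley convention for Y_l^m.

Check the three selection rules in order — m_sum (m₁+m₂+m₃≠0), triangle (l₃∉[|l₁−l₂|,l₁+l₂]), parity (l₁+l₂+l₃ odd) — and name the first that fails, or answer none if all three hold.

parity

Σmᵢ = 0  ✓
l₃∈[|l₁−l₂|,l₁+l₂]=[1,3], have l₃=2  ✓
Σlᵢ = 5 ⇒ odd  ✗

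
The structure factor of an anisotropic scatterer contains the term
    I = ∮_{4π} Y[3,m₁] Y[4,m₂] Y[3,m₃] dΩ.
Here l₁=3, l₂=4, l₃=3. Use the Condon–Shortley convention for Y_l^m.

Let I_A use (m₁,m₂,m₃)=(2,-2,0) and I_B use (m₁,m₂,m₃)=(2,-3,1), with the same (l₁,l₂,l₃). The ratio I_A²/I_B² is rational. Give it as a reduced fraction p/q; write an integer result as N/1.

3/14

l's match ⇒ only the (l;m) 3-j factors differ between A and B.
A: triangle coeff Δ(3,4,3) = 1/34650; Σ_t [0,1]: t=0:+1/96 t=1:−1/72 = -1/288; (3j)²=1/462 [(3 4 3; 2 -2 0)], sign=+1
B: triangle coeff Δ(3,4,3) = 1/34650; Σ_t [0,1]: t=0:+1/144 t=1:−1/288 = 1/288; (3j)²=1/99 [(3 4 3; 2 -3 1)], sign=+1
I_A²/I_B² = (1/462)/(1/99) = 3/14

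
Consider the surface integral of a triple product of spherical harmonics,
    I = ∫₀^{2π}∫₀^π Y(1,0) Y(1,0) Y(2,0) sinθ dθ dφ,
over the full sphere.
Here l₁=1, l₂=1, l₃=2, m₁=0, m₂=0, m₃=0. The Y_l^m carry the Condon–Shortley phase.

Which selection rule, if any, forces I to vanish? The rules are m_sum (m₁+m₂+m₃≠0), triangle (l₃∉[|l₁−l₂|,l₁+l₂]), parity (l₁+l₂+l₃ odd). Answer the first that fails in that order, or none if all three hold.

Σmᵢ = 0  ✓
l₃∈[|l₁−l₂|,l₁+l₂]=[0,2], have l₃=2  ✓
Σlᵢ = 4 ⇒ even  ✓

none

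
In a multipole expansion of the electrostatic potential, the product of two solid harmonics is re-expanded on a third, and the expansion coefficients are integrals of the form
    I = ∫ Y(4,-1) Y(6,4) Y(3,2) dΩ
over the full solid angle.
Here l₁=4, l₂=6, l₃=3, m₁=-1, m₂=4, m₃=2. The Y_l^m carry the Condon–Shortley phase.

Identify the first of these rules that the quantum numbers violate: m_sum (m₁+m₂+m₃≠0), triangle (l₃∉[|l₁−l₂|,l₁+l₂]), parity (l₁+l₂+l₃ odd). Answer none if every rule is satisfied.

Σmᵢ = 5  ✗
l₃∈[|l₁−l₂|,l₁+l₂]=[2,10], have l₃=3
Σlᵢ = 13 ⇒ odd

m_sum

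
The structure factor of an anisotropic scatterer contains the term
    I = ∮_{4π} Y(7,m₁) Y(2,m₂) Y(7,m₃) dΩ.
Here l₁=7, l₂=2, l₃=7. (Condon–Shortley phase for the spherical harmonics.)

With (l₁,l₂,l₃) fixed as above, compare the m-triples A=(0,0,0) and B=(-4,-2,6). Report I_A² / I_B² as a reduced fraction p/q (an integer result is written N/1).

784/351

l's match ⇒ only the (l;m) 3-j factors differ between A and B.
A: triangle coeff Δ(7,2,7) = 1/185640; Σ_t [0,2]: t=0:+1/2419200 t=1:−1/518400 t=2:+1/2419200 = -1/907200; (3j)²=56/3315 [(7 2 7; 0 0 0)], sign=+1
B: triangle coeff Δ(7,2,7) = 1/185640; Σ_t [0,0]: t=0:+1/159667200 = 1/159667200; (3j)²=9/1190 [(7 2 7; -4 -2 6)], sign=-1
I_A²/I_B² = (56/3315)/(9/1190) = 784/351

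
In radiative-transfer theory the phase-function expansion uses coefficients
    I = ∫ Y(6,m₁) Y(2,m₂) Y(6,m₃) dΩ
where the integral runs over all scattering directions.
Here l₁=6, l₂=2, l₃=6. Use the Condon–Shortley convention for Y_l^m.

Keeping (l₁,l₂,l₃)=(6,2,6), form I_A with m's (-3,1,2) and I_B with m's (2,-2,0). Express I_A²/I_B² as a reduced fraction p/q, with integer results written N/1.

15/28

l's match ⇒ only the (l;m) 3-j factors differ between A and B.
A: triangle coeff Δ(6,2,6) = 1/90090; Σ_t [1,2]: t=1:−1/161280 t=2:+1/60480 = 1/96768; (3j)²=15/1001 [(6 2 6; -3 1 2)], sign=+1
B: triangle coeff Δ(6,2,6) = 1/90090; Σ_t [0,0]: t=0:+1/69120 = 1/69120; (3j)²=4/143 [(6 2 6; 2 -2 0)], sign=+1
I_A²/I_B² = (15/1001)/(4/143) = 15/28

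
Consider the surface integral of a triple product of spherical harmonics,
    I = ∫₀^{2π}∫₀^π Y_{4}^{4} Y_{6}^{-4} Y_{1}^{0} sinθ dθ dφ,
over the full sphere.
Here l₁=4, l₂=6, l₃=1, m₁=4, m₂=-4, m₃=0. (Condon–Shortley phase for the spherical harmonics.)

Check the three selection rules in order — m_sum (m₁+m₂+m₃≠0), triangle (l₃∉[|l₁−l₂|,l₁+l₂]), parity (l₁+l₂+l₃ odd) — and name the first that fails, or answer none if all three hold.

Σmᵢ = 0  ✓
l₃∈[|l₁−l₂|,l₁+l₂]=[2,10], have l₃=1  ✗
Σlᵢ = 11 ⇒ odd

triangle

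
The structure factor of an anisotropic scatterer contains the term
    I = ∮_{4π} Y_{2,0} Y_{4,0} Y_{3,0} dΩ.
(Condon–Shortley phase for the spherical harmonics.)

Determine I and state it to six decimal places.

0.000000

L=9 odd ⇒ parity kills the (l;000) factor ⇒ I = 0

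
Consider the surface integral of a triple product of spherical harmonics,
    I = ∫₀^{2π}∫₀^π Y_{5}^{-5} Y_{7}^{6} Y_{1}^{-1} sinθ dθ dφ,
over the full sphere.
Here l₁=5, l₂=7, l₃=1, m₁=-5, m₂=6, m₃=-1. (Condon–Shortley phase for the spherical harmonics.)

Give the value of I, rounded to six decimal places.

|5−7|≤1≤5+7 violated ⇒ I = 0

0.000000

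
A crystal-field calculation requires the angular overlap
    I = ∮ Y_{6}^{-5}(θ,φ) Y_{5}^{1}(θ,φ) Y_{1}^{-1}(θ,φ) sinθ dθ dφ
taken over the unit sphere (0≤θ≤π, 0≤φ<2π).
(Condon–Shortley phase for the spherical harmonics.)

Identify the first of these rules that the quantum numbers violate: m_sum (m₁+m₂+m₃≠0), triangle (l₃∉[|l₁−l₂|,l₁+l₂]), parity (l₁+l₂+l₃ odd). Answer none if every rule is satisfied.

azimuthal sum: -5 + 1 − 1 = -5  ✗
1 ≤ 1 ≤ 11 (triangle on l)
L = 6 + 5 + 1 = 12 (even)

m_sum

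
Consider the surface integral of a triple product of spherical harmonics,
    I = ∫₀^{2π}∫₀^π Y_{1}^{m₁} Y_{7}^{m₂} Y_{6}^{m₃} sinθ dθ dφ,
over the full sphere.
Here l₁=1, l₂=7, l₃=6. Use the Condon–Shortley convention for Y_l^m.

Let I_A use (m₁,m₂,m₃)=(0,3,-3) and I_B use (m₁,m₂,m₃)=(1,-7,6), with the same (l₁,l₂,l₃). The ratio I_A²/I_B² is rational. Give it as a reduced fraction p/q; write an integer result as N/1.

l's match ⇒ only the (l;m) 3-j factors differ between A and B.
A: triangle coeff Δ(1,7,6) = 1/1365; Σ_t [1,1]: t=1:−1/2177280 = -1/2177280; (3j)²=8/273 [(1 7 6; 0 3 -3)], sign=+1
B: triangle coeff Δ(1,7,6) = 1/1365; Σ_t [0,0]: t=0:+1/958003200 = 1/958003200; (3j)²=1/15 [(1 7 6; 1 -7 6)], sign=+1
I_A²/I_B² = (8/273)/(1/15) = 40/91

40/91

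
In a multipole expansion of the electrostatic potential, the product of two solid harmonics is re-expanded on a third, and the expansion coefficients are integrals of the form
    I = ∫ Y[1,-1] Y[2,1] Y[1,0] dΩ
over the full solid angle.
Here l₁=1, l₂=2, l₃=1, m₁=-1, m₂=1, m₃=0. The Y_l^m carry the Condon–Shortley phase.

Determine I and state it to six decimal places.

-0.218510

Rules hold: Σm=0, L=4 even, 1≤1≤3.
N = 3·5·3 = 45
Δ = 2!·0!·2!/5! = 1/30
Racah Σ t=1..1: t=1:−1/1 = -1/1
⇒ 3j(1 2 1; 0 0 0)² = 2/15, sgn +1
Racah Σ t=2..2: t=2:+1/2 = 1/2
⇒ 3j(1 2 1; -1 1 0)² = 1/10, sgn -1
4πI² = N·(3j₀)²·(3jₘ)² = 3/5
I = -1·√(0.6/4π) = -0.21850969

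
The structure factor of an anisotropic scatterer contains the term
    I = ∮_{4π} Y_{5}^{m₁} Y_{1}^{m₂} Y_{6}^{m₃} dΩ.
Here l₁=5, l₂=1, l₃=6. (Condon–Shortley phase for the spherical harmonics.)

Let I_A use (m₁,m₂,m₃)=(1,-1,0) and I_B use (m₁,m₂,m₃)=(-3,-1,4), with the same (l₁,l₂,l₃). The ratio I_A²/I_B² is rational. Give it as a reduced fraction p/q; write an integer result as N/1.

1/3

l's match ⇒ only the (l;m) 3-j factors differ between A and B.
A: triangle coeff Δ(5,1,6) = 1/858; Σ_t [0,0]: t=0:+1/34560 = 1/34560; (3j)²=5/286 [(5 1 6; 1 -1 0)], sign=+1
B: triangle coeff Δ(5,1,6) = 1/858; Σ_t [0,0]: t=0:+1/161280 = 1/161280; (3j)²=15/286 [(5 1 6; -3 -1 4)], sign=+1
I_A²/I_B² = (5/286)/(15/286) = 1/3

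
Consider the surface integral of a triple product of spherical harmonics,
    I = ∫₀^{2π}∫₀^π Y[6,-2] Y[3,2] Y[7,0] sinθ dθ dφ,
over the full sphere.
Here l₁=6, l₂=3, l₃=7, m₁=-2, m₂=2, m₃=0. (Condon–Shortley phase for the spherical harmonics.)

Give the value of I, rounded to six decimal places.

Checks pass: Σm=0; 16 even; l₃=7∈[3,9].
(2·6+1)(2·3+1)(2·7+1) = 1365
Δ: 2! 10! 4! / 17! → 1/2042040
sum: t=0:+1/207360 t=1:−1/57600 t=2:+1/207360 = -1/129600
3j²(6 3 7; 0 0 0) = Δ·Π!·Σ² = 168/12155  (sign +1)
sum: t=1:−1/725760 t=2:+1/207360 = 1/290304
3j²(6 3 7; -2 2 0) = Δ·Π!·Σ² = 125/7293  (sign -1)
combine: 4πI² = 1365·168/12155·125/7293 = 147000/454597
take √, sign -1: I = -0.16041333

-0.160413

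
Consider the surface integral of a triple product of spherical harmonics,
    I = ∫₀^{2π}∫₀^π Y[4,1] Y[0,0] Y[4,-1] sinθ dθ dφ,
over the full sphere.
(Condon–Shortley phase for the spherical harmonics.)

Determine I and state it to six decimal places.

-0.282095

Rules hold: Σm=0, L=8 even, 4≤4≤4.
N = 9·1·9 = 81
Δ = 0!·8!·0!/9! = 1/9
Racah Σ t=0..0: t=0:+1/576 = 1/576
⇒ 3j(4 0 4; 0 0 0)² = 1/9, sgn +1
Racah Σ t=0..0: t=0:+1/720 = 1/720
⇒ 3j(4 0 4; 1 0 -1)² = 1/9, sgn -1
4πI² = N·(3j₀)²·(3jₘ)² = 1/1
I = -1·√(1/4π) = -0.28209479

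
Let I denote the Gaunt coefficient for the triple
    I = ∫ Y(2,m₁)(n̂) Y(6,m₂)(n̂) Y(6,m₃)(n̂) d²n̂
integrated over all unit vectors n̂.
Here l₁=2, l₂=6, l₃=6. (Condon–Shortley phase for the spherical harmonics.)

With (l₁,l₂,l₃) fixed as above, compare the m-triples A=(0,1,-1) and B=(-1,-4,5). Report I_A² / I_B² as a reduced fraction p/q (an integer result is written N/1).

169/297

l's match ⇒ only the (l;m) 3-j factors differ between A and B.
A: triangle coeff Δ(2,6,6) = 1/90090; Σ_t [0,2]: t=0:+1/120960 t=1:−1/17280 t=2:+1/57600 = -13/403200; (3j)²=13/770 [(2 6 6; 0 1 -1)], sign=+1
B: triangle coeff Δ(2,6,6) = 1/90090; Σ_t [1,2]: t=1:−1/725760 t=2:+1/7257600 = -1/806400; (3j)²=27/910 [(2 6 6; -1 -4 5)], sign=+1
I_A²/I_B² = (13/770)/(27/910) = 169/297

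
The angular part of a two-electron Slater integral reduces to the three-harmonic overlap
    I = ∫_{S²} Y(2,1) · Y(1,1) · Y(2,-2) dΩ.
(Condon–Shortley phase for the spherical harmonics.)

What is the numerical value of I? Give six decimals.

0.000000

L=5 odd ⇒ parity kills the (l;000) factor ⇒ I = 0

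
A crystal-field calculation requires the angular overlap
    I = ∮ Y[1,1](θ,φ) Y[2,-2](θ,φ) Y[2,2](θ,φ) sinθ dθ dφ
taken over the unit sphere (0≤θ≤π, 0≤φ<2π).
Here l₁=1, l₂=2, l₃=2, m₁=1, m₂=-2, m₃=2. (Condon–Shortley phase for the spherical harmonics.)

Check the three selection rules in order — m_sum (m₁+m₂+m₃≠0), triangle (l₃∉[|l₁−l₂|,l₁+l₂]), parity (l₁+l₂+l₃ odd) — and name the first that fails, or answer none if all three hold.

m₁+m₂+m₃ = 1 − 2 + 2 = 1  ✗
triangle: |1−2|=1 ≤ l₃=2 ≤ 1+2=3
parity: l₁+l₂+l₃ = 5 is odd

m_sum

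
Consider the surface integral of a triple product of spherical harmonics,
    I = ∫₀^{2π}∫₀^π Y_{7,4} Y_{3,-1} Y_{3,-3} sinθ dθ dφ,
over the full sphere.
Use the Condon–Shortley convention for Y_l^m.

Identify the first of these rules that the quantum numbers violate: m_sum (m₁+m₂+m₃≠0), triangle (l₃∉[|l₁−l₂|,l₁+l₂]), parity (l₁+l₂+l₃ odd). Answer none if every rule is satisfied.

triangle

Σmᵢ = 0  ✓
l₃∈[|l₁−l₂|,l₁+l₂]=[4,10], have l₃=3  ✗
Σlᵢ = 13 ⇒ odd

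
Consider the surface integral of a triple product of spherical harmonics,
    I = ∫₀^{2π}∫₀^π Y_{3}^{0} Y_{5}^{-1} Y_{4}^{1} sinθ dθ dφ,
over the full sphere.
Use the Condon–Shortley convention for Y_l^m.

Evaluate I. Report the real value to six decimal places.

Rules hold: Σm=0, L=12 even, 2≤4≤8.
N = 7·11·9 = 693
Δ = 4!·2!·6!/13! = 1/180180
Racah Σ t=1..3: t=1:−1/576 t=2:+1/144 t=3:−1/576 = 1/288
⇒ 3j(3 5 4; 0 0 0)² = 20/1001, sgn +1
Racah Σ t=1..3: t=1:−1/432 t=2:+1/192 t=3:−1/1440 = 19/8640
⇒ 3j(3 5 4; 0 -1 1)² = 361/30030, sgn -1
4πI² = N·(3j₀)²·(3jₘ)² = 2166/13013
I = -1·√(0.166449/4π) = -0.11508947

-0.115089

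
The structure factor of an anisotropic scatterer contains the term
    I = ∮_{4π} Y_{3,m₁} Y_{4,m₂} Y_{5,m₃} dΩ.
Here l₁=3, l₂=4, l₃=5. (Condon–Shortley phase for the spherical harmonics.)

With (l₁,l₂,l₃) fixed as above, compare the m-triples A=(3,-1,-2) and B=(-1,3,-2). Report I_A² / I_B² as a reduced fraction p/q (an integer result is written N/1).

Same 3,4,5: normalisation and zero-m 3j drop out of the ratio.
A: Δ: 2! 4! 6! / 13! → 1/180180; sum: t=0:+1/1728 = 1/1728; 3j²(3 4 5; 3 -1 -2) = Δ·Π!·Σ² = 25/858  (sign -1)
B: Δ: 2! 4! 6! / 13! → 1/180180; sum: t=1:−1/4320 t=2:+1/960 = 7/8640; 3j²(3 4 5; -1 3 -2) = Δ·Π!·Σ² = 343/12870  (sign -1)
I_A²/I_B² = (25/858)/(343/12870) = 375/343

375/343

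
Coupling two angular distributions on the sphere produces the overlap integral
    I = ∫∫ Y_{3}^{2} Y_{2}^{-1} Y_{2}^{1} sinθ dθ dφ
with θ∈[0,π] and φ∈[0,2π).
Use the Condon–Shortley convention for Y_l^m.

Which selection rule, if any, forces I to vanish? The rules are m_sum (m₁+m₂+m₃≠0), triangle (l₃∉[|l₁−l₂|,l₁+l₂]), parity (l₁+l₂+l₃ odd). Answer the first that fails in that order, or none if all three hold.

m_sum

Σmᵢ = 2  ✗
l₃∈[|l₁−l₂|,l₁+l₂]=[1,5], have l₃=2
Σlᵢ = 7 ⇒ odd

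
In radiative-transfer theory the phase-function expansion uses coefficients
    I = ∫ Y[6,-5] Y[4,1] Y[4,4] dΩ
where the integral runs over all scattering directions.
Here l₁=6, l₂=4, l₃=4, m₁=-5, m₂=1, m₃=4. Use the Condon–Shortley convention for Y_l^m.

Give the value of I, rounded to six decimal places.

Rules hold: Σm=0, L=14 even, 2≤4≤10.
N = 13·9·9 = 1053
Δ = 6!·6!·2!/15! = 1/1261260
Racah Σ t=2..4: t=2:+1/4608 t=3:−1/1296 t=4:+1/4608 = -7/20736
⇒ 3j(6 4 4; 0 0 0)² = 20/1287, sgn -1
Racah Σ t=5..5: t=5:−1/172800 = -1/172800
⇒ 3j(6 4 4; -5 1 4)² = 2/65, sgn -1
4πI² = N·(3j₀)²·(3jₘ)² = 72/143
I = +1·√(0.503497/4π) = 0.20016738

0.200167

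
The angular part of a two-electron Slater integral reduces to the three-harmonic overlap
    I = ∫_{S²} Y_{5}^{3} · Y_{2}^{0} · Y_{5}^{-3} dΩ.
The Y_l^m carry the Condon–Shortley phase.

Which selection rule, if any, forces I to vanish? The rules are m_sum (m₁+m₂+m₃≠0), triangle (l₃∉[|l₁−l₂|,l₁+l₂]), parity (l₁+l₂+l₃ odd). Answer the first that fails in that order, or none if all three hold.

none

azimuthal sum: 3 + 0 − 3 = 0  ✓
3 ≤ 5 ≤ 7 (triangle on l)  ✓
L = 5 + 2 + 5 = 12 (even)  ✓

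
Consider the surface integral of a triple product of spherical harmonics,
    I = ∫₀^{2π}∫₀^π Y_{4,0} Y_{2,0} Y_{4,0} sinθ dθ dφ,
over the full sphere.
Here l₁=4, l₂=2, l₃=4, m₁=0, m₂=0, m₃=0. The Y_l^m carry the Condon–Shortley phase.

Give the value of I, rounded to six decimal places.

0.163840

Rules hold: Σm=0, L=10 even, 2≤4≤6.
N = 9·5·9 = 405
Δ = 2!·6!·2!/11! = 1/13860
Racah Σ t=0..2: t=0:+1/192 t=1:−1/36 t=2:+1/192 = -5/288
⇒ 3j(4 2 4; 0 0 0)² = 20/693, sgn -1
(m-triple is (0,0,0) — same symbol as above.)
4πI² = N·(3j₀)²·(3jₘ)² = 2000/5929
I = +1·√(0.337325/4π) = 0.16383977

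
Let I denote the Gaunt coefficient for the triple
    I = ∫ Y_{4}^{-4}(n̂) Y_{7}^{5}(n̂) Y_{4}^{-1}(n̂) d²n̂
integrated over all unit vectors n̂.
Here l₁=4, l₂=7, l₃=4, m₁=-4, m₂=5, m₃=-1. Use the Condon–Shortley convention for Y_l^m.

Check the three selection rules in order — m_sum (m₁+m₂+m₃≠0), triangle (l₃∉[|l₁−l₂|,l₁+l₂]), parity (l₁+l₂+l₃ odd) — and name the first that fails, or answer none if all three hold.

m₁+m₂+m₃ = -4 + 5 − 1 = 0  ✓
triangle: |4−7|=3 ≤ l₃=4 ≤ 4+7=11  ✓
parity: l₁+l₂+l₃ = 15 is odd  ✗

parity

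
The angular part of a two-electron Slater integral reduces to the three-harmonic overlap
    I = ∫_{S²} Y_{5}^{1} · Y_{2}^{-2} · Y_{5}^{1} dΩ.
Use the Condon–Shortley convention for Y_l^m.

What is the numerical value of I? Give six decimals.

Rules hold: Σm=0, L=12 even, 3≤5≤7.
N = 11·5·11 = 605
Δ = 2!·8!·2!/13! = 1/38610
Racah Σ t=0..2: t=0:+1/2880 t=1:−1/576 t=2:+1/2880 = -1/960
⇒ 3j(5 2 5; 0 0 0)² = 10/429, sgn +1
Racah Σ t=0..0: t=0:+1/2304 = 1/2304
⇒ 3j(5 2 5; 1 -2 1)² = 5/143, sgn +1
4πI² = N·(3j₀)²·(3jₘ)² = 250/507
I = +1·√(0.493097/4π) = 0.19808933

0.198089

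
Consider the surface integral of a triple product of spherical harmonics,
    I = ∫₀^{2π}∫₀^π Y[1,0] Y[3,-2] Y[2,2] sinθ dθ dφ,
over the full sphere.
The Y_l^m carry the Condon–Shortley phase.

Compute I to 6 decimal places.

Checks pass: Σm=0; 6 even; l₃=2∈[2,4].
(2·1+1)(2·3+1)(2·2+1) = 105
Δ: 2! 0! 4! / 7! → 1/105
sum: t=1:−1/4 = -1/4
3j²(1 3 2; 0 0 0) = Δ·Π!·Σ² = 3/35  (sign -1)
sum: t=1:−1/24 = -1/24
3j²(1 3 2; 0 -2 2) = Δ·Π!·Σ² = 1/21  (sign -1)
combine: 4πI² = 105·3/35·1/21 = 3/7
take √, sign +1: I = 0.18467439

0.184674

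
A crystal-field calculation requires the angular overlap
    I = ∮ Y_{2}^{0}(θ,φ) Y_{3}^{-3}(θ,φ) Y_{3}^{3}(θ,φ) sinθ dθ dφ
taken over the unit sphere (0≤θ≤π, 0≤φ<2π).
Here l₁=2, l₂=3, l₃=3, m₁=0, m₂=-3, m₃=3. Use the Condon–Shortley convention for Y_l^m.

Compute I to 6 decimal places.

Checks pass: Σm=0; 8 even; l₃=3∈[1,5].
(2·2+1)(2·3+1)(2·3+1) = 245
Δ: 2! 2! 4! / 9! → 1/3780
sum: t=0:+1/24 t=1:−1/4 t=2:+1/24 = -1/6
3j²(2 3 3; 0 0 0) = Δ·Π!·Σ² = 4/105  (sign +1)
sum: t=0:+1/96 = 1/96
3j²(2 3 3; 0 -3 3) = Δ·Π!·Σ² = 5/84  (sign +1)
combine: 4πI² = 245·4/105·5/84 = 5/9
take √, sign +1: I = 0.21026104

0.210261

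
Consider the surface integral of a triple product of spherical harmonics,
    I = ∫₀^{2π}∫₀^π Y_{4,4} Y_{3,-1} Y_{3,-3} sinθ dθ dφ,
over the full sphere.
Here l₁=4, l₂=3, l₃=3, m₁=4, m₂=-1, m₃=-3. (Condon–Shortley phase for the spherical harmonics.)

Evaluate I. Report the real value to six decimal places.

-0.166198

Checks pass: Σm=0; 10 even; l₃=3∈[1,7].
(2·4+1)(2·3+1)(2·3+1) = 441
Δ: 4! 4! 2! / 11! → 1/34650
sum: t=1:−1/72 t=2:+1/16 t=3:−1/72 = 5/144
3j²(4 3 3; 0 0 0) = Δ·Π!·Σ² = 2/77  (sign -1)
sum: t=0:+1/1152 = 1/1152
3j²(4 3 3; 4 -1 -3) = Δ·Π!·Σ² = 1/33  (sign +1)
combine: 4πI² = 441·2/77·1/33 = 42/121
take √, sign -1: I = -0.16619847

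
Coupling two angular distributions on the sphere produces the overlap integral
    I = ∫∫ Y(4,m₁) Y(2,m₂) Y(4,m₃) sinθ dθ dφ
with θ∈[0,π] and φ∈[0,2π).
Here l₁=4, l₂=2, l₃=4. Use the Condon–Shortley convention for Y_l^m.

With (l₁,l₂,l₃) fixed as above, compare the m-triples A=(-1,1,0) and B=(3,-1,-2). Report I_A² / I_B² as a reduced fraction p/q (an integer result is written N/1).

2/35

Shared (l₁,l₂,l₃)=(4,2,4): N and (l;000)² cancel in I_A²/I_B².
A: Δ = 2!·6!·2!/11! = 1/13860; Racah Σ t=1..2: t=1:−1/96 t=2:+1/72 = 1/288; ⇒ 3j(4 2 4; -1 1 0)² = 1/462, sgn +1
B: Δ = 2!·6!·2!/11! = 1/13860; Racah Σ t=0..1: t=0:+1/240 t=1:−1/1440 = 1/288; ⇒ 3j(4 2 4; 3 -1 -2)² = 5/132, sgn +1
I_A²/I_B² = (1/462)/(5/132) = 2/35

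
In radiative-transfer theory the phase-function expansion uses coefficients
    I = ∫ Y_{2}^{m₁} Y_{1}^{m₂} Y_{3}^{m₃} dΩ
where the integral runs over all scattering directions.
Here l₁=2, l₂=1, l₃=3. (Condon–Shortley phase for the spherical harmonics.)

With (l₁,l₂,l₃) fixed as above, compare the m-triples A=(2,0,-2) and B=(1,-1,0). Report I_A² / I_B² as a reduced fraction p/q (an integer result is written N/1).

5/3

l's match ⇒ only the (l;m) 3-j factors differ between A and B.
A: triangle coeff Δ(2,1,3) = 1/105; Σ_t [0,0]: t=0:+1/24 = 1/24; (3j)²=1/21 [(2 1 3; 2 0 -2)], sign=-1
B: triangle coeff Δ(2,1,3) = 1/105; Σ_t [0,0]: t=0:+1/12 = 1/12; (3j)²=1/35 [(2 1 3; 1 -1 0)], sign=-1
I_A²/I_B² = (1/21)/(1/35) = 5/3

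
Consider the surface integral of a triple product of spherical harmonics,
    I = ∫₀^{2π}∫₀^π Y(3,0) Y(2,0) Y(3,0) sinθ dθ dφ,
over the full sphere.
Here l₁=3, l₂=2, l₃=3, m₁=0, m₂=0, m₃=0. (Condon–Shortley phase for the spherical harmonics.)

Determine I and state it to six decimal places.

Checks pass: Σm=0; 8 even; l₃=3∈[1,5].
(2·3+1)(2·2+1)(2·3+1) = 245
Δ: 2! 4! 2! / 9! → 1/3780
sum: t=0:+1/24 t=1:−1/4 t=2:+1/24 = -1/6
3j²(3 2 3; 0 0 0) = Δ·Π!·Σ² = 4/105  (sign +1)
(m-triple is (0,0,0) — same symbol as above.)
combine: 4πI² = 245·4/105·4/105 = 16/45
take √, sign +1: I = 0.16820883

0.168209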